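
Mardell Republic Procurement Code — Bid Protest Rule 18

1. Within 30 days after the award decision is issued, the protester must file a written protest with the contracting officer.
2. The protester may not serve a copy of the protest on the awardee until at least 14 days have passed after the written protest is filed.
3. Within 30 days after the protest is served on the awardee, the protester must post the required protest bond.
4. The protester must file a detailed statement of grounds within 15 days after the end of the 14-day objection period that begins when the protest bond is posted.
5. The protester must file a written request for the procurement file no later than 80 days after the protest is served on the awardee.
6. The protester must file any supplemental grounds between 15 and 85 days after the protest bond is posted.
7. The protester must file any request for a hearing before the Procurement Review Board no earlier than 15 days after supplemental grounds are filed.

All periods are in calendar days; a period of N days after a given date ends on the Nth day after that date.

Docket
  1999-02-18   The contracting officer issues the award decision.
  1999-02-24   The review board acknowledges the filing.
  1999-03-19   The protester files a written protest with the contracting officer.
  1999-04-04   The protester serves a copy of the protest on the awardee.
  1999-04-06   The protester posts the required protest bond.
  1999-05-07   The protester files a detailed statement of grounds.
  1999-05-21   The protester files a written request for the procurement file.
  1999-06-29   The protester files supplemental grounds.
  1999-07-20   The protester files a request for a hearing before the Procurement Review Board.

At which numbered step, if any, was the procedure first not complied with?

Step 1: 30 days after 1999-02-18 (when the award decision is issued) is 1999-03-20; 1999-03-19 is within that limit.
Step 2: the earliest permitted date is 14 days after 1999-03-19 (when the written protest is filed), i.e. 1999-04-02; 1999-04-04 is on or after that date.
Step 3: 30 days after 1999-04-04 (when the protest is served on the awardee) is 1999-05-04; 1999-04-06 is within that limit.
Step 4: 15 days after 1999-04-20 (end of the 14-day objection period, which began when the protest bond is posted on 1999-04-06) is 1999-05-05; not done until 1999-05-07, 2 days after the deadline.
The analysis stops there.

Step 4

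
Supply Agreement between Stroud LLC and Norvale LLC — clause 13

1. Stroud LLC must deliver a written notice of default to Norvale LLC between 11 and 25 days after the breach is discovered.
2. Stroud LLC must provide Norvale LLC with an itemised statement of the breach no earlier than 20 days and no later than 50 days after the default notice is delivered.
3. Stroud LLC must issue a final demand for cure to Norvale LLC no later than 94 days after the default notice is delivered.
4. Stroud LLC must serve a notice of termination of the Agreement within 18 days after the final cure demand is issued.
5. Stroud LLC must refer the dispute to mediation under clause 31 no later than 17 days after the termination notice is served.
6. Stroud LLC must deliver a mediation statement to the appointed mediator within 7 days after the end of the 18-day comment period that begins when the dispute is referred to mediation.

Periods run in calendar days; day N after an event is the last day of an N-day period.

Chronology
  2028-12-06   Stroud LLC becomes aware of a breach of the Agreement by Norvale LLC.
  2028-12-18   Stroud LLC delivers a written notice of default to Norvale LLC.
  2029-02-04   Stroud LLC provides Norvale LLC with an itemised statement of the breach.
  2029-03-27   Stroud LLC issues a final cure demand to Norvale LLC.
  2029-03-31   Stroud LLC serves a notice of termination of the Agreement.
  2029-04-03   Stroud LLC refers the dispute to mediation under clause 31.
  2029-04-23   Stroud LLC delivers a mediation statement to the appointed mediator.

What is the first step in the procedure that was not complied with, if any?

Step 3

Step 1: the window is 11–25 days after 2028-12-06 (when the breach is discovered), so 2028-12-17 through 2028-12-31; 2028-12-18 falls inside that range.
Step 2: the window is 20–50 days after 2028-12-18 (when the default notice is delivered), so 2029-01-07 through 2029-02-06; done 2029-02-04 — within the window.
Step 3: 94 days after 2028-12-18 (when the default notice is delivered) is 2029-03-22; 2029-03-27 misses that deadline by 5 days.
The analysis stops there.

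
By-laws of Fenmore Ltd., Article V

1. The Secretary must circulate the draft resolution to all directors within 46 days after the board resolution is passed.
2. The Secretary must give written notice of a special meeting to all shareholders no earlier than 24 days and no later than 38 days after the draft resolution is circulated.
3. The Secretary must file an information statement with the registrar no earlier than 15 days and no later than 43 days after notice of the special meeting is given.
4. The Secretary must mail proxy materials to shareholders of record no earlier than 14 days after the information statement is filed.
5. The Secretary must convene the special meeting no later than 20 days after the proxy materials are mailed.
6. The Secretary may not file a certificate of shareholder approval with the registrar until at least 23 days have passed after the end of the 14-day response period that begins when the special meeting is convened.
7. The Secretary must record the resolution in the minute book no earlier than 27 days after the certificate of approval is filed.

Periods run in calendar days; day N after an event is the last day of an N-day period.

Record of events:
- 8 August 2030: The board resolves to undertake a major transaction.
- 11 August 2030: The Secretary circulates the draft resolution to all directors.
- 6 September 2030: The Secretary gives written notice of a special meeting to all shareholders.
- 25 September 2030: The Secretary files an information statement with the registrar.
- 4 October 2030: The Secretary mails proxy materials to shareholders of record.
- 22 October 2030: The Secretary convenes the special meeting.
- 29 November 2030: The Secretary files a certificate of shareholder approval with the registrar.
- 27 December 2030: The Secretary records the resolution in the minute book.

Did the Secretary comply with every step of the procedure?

(1) due by 8 August 2030 + 46 days = 23 September 2030; 11 August 2030 is within that limit.
(2) the permitted window runs from 11 August 2030 + 24 = 4 September 2030 to 11 August 2030 + 38 = 18 September 2030; done 6 September 2030 — within the window.
(3) the permitted window runs from 6 September 2030 + 15 = 21 September 2030 to 6 September 2030 + 43 = 19 October 2030; done 25 September 2030 — within the window.
(4) permitted from 25 September 2030 + 14 days = 9 October 2030 onward; done 4 October 2030 — 5 days too early.
The procedure was therefore not followed at step 4.

No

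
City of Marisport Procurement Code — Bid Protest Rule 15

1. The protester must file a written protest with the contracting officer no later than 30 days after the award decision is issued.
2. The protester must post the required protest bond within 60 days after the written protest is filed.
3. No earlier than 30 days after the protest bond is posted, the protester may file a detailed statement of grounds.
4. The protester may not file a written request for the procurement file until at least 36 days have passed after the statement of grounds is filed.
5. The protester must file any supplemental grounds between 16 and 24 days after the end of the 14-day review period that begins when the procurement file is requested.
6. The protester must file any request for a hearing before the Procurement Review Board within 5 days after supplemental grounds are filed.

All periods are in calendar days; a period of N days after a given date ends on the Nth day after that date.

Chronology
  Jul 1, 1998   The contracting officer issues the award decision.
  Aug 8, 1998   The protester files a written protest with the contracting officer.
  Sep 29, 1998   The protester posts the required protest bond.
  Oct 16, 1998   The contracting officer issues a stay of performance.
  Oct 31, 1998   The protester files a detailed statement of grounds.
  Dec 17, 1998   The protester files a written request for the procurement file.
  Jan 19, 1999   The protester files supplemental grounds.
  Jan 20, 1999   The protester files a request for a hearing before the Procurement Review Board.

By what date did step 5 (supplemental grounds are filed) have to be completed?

The procurement file is requested on Dec 17, 1998; the 14-day review period therefore ends Dec 31, 1998, and step 5 runs from that date. The window is 16–24 days after Dec 31, 1998; it closes on Jan 24, 1999.

Jan 24, 1999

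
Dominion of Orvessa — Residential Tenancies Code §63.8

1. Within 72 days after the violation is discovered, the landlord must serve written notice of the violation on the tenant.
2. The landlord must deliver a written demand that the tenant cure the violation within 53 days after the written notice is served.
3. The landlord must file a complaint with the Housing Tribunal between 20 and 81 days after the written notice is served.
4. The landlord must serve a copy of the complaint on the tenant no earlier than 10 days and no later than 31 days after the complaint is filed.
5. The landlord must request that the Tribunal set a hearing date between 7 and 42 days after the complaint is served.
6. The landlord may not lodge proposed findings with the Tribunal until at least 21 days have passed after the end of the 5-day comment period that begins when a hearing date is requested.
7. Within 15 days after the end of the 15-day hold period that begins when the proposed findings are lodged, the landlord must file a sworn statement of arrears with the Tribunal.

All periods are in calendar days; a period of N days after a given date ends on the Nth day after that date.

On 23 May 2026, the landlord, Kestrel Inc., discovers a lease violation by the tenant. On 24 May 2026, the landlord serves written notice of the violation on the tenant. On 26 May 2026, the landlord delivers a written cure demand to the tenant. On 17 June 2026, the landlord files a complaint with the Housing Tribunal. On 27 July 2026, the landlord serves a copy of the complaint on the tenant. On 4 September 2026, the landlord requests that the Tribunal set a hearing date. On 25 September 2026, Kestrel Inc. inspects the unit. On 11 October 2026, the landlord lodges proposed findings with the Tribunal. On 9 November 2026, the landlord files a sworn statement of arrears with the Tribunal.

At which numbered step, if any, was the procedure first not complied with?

Step 1: 72 days after 23 May 2026 (when the violation is discovered) is 3 August 2026; done 24 May 2026 — timely.
Step 2: 53 days after 24 May 2026 (when the written notice is served) is 16 July 2026; done 26 May 2026 — timely.
Step 3: the window is 20–81 days after 24 May 2026 (when the written notice is served), so 13 June 2026 through 13 August 2026; done 17 June 2026 — within the window.
Step 4: the window is 10–31 days after 17 June 2026 (when the complaint is filed), so 27 June 2026 through 18 July 2026; done 27 July 2026 — 9 days after the window closed.

Step 4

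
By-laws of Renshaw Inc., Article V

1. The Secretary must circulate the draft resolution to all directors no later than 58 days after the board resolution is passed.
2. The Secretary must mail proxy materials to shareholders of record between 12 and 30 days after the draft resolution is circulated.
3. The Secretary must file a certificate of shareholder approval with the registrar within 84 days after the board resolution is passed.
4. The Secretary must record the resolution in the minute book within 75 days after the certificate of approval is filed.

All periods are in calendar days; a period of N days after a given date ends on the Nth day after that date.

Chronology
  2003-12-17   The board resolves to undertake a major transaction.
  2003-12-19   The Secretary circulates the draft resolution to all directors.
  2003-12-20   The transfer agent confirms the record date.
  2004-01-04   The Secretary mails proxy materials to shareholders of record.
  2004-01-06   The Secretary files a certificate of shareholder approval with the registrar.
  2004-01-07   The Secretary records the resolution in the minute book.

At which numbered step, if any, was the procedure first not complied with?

Step 1 — counting 58 days from 2003-12-17 (when the board resolution is passed) gives a deadline of 2004-02-13; 2003-12-19 is within that limit.
Step 2 — 12 and 30 days from 2003-12-19 (when the draft resolution is circulated) are 2003-12-31 and 2004-01-18 respectively; done 2004-01-04, which is between those dates.
Step 3 — counting 84 days from 2003-12-17 (when the board resolution is passed) gives a deadline of 2004-03-10; completed 2004-01-06, before the deadline.
Step 4 — counting 75 days from 2004-01-06 (when the certificate of approval is filed) gives a deadline of 2004-03-21; done 2004-01-07 — timely.

None — every step was satisfied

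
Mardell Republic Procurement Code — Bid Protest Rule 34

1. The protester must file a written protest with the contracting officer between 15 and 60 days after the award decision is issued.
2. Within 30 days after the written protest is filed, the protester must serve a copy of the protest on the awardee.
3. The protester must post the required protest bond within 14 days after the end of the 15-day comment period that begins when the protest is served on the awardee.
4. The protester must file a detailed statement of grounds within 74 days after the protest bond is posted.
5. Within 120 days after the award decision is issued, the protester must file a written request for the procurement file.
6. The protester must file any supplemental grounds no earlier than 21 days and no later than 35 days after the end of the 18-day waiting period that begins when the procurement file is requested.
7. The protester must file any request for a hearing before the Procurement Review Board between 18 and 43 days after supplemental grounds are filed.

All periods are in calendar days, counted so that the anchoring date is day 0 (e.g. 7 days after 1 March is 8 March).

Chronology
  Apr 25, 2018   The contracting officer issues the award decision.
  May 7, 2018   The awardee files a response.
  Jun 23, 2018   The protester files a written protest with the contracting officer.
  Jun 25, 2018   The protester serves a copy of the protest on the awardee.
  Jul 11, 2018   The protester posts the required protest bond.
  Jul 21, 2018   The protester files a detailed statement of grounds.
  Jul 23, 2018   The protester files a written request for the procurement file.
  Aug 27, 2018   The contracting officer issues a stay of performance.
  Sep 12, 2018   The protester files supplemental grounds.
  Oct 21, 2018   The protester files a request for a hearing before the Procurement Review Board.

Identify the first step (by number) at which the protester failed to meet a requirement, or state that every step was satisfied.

None — every step was satisfied

Step 1 — 15 and 60 days from Apr 25, 2018 (when the award decision is issued) are May 10, 2018 and Jun 24, 2018 respectively; done Jun 23, 2018, which is between those dates.
Step 2 — counting 30 days from Jun 23, 2018 (when the written protest is filed) gives a deadline of Jul 23, 2018; done Jun 25, 2018 — timely.
Step 3 — counting 14 days from Jul 10, 2018 (end of the 15-day comment period, which began when the protest is served on the awardee on Jun 25, 2018) gives a deadline of Jul 24, 2018; done Jul 11, 2018 — timely.
Step 4 — counting 74 days from Jul 11, 2018 (when the protest bond is posted) gives a deadline of Sep 23, 2018; Jul 21, 2018 is within that limit.
Step 5 — counting 120 days from Apr 25, 2018 (when the award decision is issued) gives a deadline of Aug 23, 2018; done Jul 23, 2018 — timely.
Step 6 — 21 and 35 days from Aug 10, 2018 (end of the 18-day waiting period, which began when the procurement file is requested on Jul 23, 2018) are Aug 31, 2018 and Sep 14, 2018 respectively; done Sep 12, 2018, which is between those dates.
Step 7 — 18 and 43 days from Sep 12, 2018 (when supplemental grounds are filed) are Sep 30, 2018 and Oct 25, 2018 respectively; done Oct 21, 2018 — within the window.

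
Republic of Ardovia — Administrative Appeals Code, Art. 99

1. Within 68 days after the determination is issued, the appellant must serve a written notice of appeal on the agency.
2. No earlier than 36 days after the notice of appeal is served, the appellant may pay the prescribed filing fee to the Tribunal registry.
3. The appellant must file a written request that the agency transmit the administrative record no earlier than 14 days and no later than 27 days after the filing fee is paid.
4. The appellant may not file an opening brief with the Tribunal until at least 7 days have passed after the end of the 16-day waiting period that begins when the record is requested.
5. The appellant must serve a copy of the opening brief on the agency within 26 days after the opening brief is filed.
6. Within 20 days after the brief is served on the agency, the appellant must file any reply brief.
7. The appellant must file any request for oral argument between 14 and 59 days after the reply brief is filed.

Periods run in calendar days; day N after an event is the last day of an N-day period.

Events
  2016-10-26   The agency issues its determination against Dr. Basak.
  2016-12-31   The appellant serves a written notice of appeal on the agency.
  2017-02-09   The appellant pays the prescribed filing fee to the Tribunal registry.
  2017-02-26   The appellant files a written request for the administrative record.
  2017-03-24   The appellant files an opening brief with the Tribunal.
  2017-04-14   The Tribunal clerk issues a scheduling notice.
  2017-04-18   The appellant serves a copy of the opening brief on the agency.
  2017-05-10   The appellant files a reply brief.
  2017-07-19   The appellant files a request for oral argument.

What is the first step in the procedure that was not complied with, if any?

Step 6

Step 1: 68 days after 2016-10-26 (when the determination is issued) is 2017-01-02; completed 2016-12-31, before the deadline.
Step 2: the earliest permitted date is 36 days after 2016-12-31 (when the notice of appeal is served), i.e. 2017-02-05; done 2017-02-09, after the minimum wait.
Step 3: the window is 14–27 days after 2017-02-09 (when the filing fee is paid), so 2017-02-23 through 2017-03-08; 2017-02-26 falls inside that range.
Step 4: the earliest permitted date is 7 days after 2017-03-14 (end of the 16-day waiting period, which began when the record is requested on 2017-02-26), i.e. 2017-03-21; done 2017-03-24, after the minimum wait.
Step 5: 26 days after 2017-03-24 (when the opening brief is filed) is 2017-04-19; done 2017-04-18 — timely.
Step 6: 20 days after 2017-04-18 (when the brief is served on the agency) is 2017-05-08; not done until 2017-05-10, 2 days after the deadline.
Later steps need not be reached.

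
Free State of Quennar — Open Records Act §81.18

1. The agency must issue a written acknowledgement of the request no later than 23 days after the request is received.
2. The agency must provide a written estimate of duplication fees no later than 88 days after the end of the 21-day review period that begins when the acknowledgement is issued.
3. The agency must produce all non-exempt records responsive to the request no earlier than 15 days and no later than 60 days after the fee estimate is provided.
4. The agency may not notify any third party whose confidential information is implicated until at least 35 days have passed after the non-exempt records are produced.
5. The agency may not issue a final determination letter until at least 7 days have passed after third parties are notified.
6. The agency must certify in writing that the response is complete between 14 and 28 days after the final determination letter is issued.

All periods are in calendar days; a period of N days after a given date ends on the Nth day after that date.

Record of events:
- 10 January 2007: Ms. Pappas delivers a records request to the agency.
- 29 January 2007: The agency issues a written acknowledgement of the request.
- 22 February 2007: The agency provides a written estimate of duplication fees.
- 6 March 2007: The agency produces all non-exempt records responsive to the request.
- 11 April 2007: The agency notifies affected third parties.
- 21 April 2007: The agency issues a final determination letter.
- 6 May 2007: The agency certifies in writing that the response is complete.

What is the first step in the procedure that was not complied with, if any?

(1) due by 10 January 2007 + 23 days = 2 February 2007; 29 January 2007 is within that limit.
(2) due by 19 February 2007 + 88 days = 18 May 2007; completed 22 February 2007, before the deadline.
(3) the permitted window runs from 22 February 2007 + 15 = 9 March 2007 to 22 February 2007 + 60 = 23 April 2007; 6 March 2007 is 3 days too early.

Step 3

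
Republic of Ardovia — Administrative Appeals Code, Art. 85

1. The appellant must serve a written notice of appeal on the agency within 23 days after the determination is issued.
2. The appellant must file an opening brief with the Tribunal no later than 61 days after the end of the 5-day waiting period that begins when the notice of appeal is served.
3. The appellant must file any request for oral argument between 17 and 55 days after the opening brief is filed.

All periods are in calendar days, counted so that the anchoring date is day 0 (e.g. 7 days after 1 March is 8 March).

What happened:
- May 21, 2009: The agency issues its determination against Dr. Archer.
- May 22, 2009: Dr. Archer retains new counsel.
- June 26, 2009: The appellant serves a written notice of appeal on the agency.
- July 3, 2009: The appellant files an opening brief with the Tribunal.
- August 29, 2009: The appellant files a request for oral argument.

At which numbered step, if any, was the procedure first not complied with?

Step 1 — counting 23 days from May 21, 2009 (when the determination is issued) gives a deadline of June 13, 2009; June 26, 2009 misses that deadline by 13 days.
That is the first point of non-compliance.

Step 1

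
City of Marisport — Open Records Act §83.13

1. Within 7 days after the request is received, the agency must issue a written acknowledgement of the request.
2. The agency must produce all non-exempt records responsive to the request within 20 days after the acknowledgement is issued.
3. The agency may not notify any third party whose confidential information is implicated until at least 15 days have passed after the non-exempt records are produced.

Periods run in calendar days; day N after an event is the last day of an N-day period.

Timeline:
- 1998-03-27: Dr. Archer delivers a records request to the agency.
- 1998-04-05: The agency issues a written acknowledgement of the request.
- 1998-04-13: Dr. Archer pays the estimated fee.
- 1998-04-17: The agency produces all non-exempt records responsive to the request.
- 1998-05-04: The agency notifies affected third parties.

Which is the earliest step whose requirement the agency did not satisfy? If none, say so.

Step 1

Step 1: 7 days after 1998-03-27 (when the request is received) is 1998-04-03; not done until 1998-04-05, 2 days after the deadline.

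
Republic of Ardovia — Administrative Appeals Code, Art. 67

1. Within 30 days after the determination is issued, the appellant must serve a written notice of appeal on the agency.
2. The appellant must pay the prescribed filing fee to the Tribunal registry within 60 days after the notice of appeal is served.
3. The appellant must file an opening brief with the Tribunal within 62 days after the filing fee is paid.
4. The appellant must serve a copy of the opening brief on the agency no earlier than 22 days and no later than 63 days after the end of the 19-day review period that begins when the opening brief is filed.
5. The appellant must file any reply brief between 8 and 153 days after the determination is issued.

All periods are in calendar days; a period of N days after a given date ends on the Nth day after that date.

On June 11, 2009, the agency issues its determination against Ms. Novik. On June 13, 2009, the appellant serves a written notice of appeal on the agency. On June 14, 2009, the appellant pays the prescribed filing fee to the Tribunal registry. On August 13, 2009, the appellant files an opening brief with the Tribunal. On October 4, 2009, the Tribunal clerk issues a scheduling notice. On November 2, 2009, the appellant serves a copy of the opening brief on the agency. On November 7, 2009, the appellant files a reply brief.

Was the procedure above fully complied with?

Yes

(1) due by June 11, 2009 + 30 days = July 11, 2009; completed June 13, 2009, before the deadline.
(2) due by June 13, 2009 + 60 days = August 12, 2009; done June 14, 2009 — timely.
(3) due by June 14, 2009 + 62 days = August 15, 2009; done August 13, 2009 — timely.
(4) the permitted window runs from September 1, 2009 + 22 = September 23, 2009 to September 1, 2009 + 63 = November 3, 2009; November 2, 2009 falls inside that range.
(5) the permitted window runs from June 11, 2009 + 8 = June 19, 2009 to June 11, 2009 + 153 = November 11, 2009; done November 7, 2009, which is between those dates.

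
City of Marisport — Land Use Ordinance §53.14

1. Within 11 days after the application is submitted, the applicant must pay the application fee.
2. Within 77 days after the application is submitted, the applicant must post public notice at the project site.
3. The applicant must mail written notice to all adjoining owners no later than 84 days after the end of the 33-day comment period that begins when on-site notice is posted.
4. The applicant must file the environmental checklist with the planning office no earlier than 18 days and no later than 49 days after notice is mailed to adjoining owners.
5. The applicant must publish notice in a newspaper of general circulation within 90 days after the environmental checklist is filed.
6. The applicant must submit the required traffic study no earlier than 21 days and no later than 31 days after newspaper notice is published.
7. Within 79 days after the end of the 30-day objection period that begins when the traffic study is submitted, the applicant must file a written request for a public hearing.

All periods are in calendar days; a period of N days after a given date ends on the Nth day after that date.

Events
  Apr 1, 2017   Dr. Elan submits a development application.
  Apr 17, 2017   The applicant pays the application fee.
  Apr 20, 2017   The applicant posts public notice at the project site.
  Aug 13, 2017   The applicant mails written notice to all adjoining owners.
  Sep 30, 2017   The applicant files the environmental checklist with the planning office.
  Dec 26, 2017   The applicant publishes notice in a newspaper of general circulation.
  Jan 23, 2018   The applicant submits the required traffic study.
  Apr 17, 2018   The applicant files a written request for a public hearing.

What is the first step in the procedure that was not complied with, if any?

Step 1: 11 days after Apr 1, 2017 (when the application is submitted) is Apr 12, 2017; done Apr 17, 2017 — 5 days late.
The procedure was therefore not followed at step 1.

Step 1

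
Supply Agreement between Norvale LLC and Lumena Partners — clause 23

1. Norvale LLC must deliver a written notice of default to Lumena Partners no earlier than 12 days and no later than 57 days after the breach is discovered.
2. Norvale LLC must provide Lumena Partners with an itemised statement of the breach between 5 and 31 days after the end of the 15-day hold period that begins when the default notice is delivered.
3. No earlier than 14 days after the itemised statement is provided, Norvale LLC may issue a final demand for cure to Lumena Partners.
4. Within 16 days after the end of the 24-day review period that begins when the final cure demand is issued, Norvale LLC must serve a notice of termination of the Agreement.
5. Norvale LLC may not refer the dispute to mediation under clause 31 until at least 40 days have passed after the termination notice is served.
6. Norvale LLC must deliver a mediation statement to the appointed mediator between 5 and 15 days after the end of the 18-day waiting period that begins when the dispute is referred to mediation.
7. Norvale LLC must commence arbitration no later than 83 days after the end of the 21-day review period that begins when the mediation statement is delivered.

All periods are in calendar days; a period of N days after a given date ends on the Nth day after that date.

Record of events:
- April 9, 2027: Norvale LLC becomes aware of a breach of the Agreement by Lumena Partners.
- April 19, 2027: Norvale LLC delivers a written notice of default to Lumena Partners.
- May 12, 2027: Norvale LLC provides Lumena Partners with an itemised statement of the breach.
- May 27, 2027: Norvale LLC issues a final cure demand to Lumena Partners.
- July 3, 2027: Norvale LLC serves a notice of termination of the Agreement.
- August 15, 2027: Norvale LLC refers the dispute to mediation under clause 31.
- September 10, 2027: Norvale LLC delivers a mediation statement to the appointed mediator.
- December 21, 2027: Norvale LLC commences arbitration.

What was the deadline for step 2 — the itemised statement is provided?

June 4, 2027

The default notice is delivered on April 19, 2027; the 15-day hold period therefore ends May 4, 2027, and step 2 runs from that date. The window is 5–31 days after May 4, 2027; it closes on June 4, 2027.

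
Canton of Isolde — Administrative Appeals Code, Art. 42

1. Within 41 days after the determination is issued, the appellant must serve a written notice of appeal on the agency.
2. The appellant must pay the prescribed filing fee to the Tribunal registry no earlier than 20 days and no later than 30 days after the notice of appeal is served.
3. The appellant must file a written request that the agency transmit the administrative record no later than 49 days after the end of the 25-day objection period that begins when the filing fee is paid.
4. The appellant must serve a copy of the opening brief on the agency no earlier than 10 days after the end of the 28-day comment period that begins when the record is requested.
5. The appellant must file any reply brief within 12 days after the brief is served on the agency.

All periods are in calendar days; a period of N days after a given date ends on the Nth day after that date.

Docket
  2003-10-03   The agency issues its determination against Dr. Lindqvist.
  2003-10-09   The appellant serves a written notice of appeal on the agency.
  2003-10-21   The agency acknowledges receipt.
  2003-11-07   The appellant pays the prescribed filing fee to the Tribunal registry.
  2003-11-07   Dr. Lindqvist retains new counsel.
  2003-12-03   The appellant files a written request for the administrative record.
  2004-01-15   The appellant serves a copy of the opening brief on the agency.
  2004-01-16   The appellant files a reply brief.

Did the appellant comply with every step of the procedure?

Yes

Step 1: 41 days after 2003-10-03 (when the determination is issued) is 2003-11-13; 2003-10-09 is within that limit.
Step 2: the window is 20–30 days after 2003-10-09 (when the notice of appeal is served), so 2003-10-29 through 2003-11-08; 2003-11-07 falls inside that range.
Step 3: 49 days after 2003-12-02 (end of the 25-day objection period, which began when the filing fee is paid on 2003-11-07) is 2004-01-20; done 2003-12-03 — timely.
Step 4: the earliest permitted date is 10 days after 2003-12-31 (end of the 28-day comment period, which began when the record is requested on 2003-12-03), i.e. 2004-01-10; done 2004-01-15, after the minimum wait.
Step 5: 12 days after 2004-01-15 (when the brief is served on the agency) is 2004-01-27; completed 2004-01-16, before the deadline.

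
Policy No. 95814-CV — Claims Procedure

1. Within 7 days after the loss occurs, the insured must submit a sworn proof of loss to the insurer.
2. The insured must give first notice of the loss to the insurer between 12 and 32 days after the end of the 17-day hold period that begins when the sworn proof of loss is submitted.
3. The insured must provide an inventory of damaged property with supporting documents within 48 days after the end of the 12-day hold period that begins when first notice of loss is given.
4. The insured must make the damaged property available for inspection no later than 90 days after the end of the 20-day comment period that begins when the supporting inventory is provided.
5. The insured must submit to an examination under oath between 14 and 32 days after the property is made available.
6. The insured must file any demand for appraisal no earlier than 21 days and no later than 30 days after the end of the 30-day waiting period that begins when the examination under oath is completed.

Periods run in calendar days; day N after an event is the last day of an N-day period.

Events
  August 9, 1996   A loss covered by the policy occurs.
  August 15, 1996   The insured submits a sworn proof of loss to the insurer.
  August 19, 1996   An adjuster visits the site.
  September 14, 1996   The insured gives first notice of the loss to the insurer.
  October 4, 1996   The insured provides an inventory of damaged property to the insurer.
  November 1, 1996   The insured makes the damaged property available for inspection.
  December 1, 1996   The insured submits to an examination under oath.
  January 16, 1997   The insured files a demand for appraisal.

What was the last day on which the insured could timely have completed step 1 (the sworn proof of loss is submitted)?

August 16, 1996

Step 1 runs from August 9, 1996, when the loss occurs. 7 days after August 9, 1996 is August 16, 1996.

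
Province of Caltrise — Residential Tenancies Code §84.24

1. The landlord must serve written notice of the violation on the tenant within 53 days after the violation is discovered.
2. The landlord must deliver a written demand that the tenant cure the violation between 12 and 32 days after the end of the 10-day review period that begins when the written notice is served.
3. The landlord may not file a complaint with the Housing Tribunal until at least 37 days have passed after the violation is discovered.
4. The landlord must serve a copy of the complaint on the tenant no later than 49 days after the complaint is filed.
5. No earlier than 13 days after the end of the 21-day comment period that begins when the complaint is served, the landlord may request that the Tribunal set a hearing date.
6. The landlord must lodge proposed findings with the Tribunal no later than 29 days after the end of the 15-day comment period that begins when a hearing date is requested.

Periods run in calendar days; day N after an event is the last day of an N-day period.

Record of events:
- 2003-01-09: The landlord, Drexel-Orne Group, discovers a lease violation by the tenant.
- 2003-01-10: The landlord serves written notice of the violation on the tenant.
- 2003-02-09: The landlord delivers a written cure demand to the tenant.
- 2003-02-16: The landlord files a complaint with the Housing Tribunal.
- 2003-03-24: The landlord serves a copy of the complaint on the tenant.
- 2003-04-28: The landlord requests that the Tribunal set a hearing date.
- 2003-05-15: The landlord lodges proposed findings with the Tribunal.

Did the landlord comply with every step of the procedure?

Step 1: 53 days after 2003-01-09 (when the violation is discovered) is 2003-03-03; done 2003-01-10 — timely.
Step 2: the window is 12–32 days after 2003-01-20 (end of the 10-day review period, which began when the written notice is served on 2003-01-10), so 2003-02-01 through 2003-02-21; done 2003-02-09, which is between those dates.
Step 3: the earliest permitted date is 37 days after 2003-01-09 (when the violation is discovered), i.e. 2003-02-15; 2003-02-16 is on or after that date.
Step 4: 49 days after 2003-02-16 (when the complaint is filed) is 2003-04-06; done 2003-03-24 — timely.
Step 5: the earliest permitted date is 13 days after 2003-04-14 (end of the 21-day comment period, which began when the complaint is served on 2003-03-24), i.e. 2003-04-27; done 2003-04-28 — permitted.
Step 6: 29 days after 2003-05-13 (end of the 15-day comment period, which began when a hearing date is requested on 2003-04-28) is 2003-06-11; 2003-05-15 is within that limit.

Yes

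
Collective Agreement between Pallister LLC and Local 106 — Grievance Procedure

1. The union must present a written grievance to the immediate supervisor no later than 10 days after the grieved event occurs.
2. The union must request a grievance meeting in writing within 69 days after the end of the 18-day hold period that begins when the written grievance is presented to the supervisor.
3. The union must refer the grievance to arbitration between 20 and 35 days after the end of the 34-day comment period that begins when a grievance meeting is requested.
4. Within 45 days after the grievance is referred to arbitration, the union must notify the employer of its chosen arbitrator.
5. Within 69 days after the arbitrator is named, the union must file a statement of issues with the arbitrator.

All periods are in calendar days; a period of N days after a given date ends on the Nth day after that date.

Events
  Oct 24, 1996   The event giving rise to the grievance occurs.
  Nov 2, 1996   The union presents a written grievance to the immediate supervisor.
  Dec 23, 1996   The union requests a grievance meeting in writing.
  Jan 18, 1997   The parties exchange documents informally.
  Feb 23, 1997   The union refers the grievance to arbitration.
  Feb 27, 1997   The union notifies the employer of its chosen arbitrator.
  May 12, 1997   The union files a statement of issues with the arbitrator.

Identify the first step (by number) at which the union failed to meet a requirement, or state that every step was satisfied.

Step 5

Step 1 — counting 10 days from Oct 24, 1996 (when the grieved event occurs) gives a deadline of Nov 3, 1996; done Nov 2, 1996 — timely.
Step 2 — counting 69 days from Nov 20, 1996 (end of the 18-day hold period, which began when the written grievance is presented to the supervisor on Nov 2, 1996) gives a deadline of Jan 28, 1997; completed Dec 23, 1996, before the deadline.
Step 3 — 20 and 35 days from Jan 26, 1997 (end of the 34-day comment period, which began when a grievance meeting is requested on Dec 23, 1996) are Feb 15, 1997 and Mar 2, 1997 respectively; done Feb 23, 1997 — within the window.
Step 4 — counting 45 days from Feb 23, 1997 (when the grievance is referred to arbitration) gives a deadline of Apr 9, 1997; completed Feb 27, 1997, before the deadline.
Step 5 — counting 69 days from Feb 27, 1997 (when the arbitrator is named) gives a deadline of May 7, 1997; done May 12, 1997 — 5 days late.
Later steps need not be reached.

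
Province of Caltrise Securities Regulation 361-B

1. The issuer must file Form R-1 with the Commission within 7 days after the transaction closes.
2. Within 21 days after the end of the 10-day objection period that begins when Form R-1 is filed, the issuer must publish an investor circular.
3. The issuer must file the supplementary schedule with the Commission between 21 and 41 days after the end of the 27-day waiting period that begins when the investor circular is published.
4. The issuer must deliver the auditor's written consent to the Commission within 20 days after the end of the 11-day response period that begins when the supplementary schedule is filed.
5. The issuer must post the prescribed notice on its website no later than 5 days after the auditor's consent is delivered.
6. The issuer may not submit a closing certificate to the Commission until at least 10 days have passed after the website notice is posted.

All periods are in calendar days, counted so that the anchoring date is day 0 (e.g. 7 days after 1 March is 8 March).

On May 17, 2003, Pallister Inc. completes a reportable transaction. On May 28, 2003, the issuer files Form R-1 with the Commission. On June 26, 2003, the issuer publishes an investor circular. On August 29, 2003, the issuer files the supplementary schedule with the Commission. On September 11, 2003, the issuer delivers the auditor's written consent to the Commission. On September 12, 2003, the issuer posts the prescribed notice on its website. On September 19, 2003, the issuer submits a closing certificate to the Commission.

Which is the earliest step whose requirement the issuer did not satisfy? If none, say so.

Step 1

Step 1: 7 days after May 17, 2003 (when the transaction closes) is May 24, 2003; done May 28, 2003 — 4 days late.
Later steps need not be reached.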